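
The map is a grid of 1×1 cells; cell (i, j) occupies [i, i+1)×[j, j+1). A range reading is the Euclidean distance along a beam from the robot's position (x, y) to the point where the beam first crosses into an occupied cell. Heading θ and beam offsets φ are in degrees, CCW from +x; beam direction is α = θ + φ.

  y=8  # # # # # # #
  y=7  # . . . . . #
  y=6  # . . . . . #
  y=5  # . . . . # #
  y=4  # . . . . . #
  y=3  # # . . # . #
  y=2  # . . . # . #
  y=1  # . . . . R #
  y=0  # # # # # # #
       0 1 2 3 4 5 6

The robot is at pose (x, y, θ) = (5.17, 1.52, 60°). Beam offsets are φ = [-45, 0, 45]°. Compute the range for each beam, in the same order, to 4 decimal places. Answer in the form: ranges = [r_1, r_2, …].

beam 1: φ=-45°, α=15°
  cosα=0.9659 sinα=0.2588 | (5,1) | tMaxX 0.8593 tMaxY 1.8546 | tΔX 1.0353 tΔY 3.8637
    t=0.8593 [x] (6,1) — stop
  → r_1 = 0.8593
beam 2: φ=0°, α=60°
  cosα=0.5000 sinα=0.8660 | (5,1) | tMaxX 1.6600 tMaxY 0.5543 | tΔX 2.0000 tΔY 1.1547
    t=0.5543 [y] (5,2)
    t=1.6600 [x] (6,2) — stop
  → r_2 = 1.6600
beam 3: φ=45°, α=105°
  cosα=-0.2588 sinα=0.9659 | (5,1) | tMaxX 0.6568 tMaxY 0.4969 | tΔX 3.8637 tΔY 1.0353
    t=0.4969 [y] (5,2)
    t=0.6568 [x] (4,2) — stop
  → r_3 = 0.6568

ranges = [0.8593, 1.6600, 0.6568]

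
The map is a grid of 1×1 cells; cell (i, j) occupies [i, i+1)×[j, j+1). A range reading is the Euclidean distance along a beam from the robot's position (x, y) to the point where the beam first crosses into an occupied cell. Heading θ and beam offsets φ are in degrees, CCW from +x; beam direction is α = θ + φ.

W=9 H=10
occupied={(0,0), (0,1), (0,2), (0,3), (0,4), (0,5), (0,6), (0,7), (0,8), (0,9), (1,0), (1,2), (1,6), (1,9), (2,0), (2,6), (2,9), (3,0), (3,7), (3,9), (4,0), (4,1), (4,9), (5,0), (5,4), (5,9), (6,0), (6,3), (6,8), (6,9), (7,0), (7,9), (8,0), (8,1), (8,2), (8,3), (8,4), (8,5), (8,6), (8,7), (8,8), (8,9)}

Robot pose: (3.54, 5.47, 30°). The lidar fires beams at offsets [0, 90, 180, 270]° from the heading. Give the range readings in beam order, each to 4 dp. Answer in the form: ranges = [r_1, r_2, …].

beam 1: φ=0°, α=30°
  cosα=0.8660 sinα=0.5000 | (3,5) | tMaxX 0.5312 tMaxY 1.0600 | tΔX 1.1547 tΔY 2.0000
    t=0.5312 [x] (4,5)
    t=1.0600 [y] (4,6)
    t=1.6859 [x] (5,6)
    t=2.8406 [x] (6,6)
    t=3.0600 [y] (6,7)
    t=3.9953 [x] (7,7)
    t=5.0600 [y] (7,8)
    t=5.1500 [x] (8,8) — stop
  → r_1 = 5.1500
beam 2: φ=90°, α=120°
  cosα=-0.5000 sinα=0.8660 | (3,5) | tMaxX 1.0800 tMaxY 0.6120 | tΔX 2.0000 tΔY 1.1547
    t=0.6120 [y] (3,6)
    t=1.0800 [x] (2,6) — stop
  → r_2 = 1.0800
beam 3: φ=180°, α=210°
  cosα=-0.8660 sinα=-0.5000 | (3,5) | tMaxX 0.6235 tMaxY 0.9400 | tΔX 1.1547 tΔY 2.0000
    t=0.6235 [x] (2,5)
    t=0.9400 [y] (2,4)
    t=1.7782 [x] (1,4)
    t=2.9329 [x] (0,4) — stop
  → r_3 = 2.9329
beam 4: φ=270°, α=300°
  cosα=0.5000 sinα=-0.8660 | (3,5) | tMaxX 0.9200 tMaxY 0.5427 | tΔX 2.0000 tΔY 1.1547
    t=0.5427 [y] (3,4)
    t=0.9200 [x] (4,4)
    t=1.6974 [y] (4,3)
    t=2.8521 [y] (4,2)
    t=2.9200 [x] (5,2)
    t=4.0068 [y] (5,1)
    t=4.9200 [x] (6,1)
    t=5.1615 [y] (6,0) — stop
  → r_4 = 5.1615

ranges = [5.1500, 1.0800, 2.9329, 5.1615]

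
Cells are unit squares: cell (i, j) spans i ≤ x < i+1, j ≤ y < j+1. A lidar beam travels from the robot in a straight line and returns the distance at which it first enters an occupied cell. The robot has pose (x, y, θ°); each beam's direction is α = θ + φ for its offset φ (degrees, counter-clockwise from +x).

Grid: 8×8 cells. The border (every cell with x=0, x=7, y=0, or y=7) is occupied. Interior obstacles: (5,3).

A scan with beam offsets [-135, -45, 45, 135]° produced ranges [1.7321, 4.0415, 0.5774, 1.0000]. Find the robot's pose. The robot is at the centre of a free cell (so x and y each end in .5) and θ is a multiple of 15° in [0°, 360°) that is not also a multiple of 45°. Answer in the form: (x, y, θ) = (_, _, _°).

Enumerate (i+0.5, j+0.5, θ) over the 35 free cells and 16 admissible headings. For each, cast all 4 beams and compare to the given ranges.
  (1.5, 2.5, 210°): beam 1 = 4.6587 ≠ 1.7321 ✗
  (2.5, 3.5, 255°): beam 1 = 3.0000 ≠ 1.7321 ✗
  (3.5, 1.5, 285°): beam 1 = 2.8868 ≠ 1.7321 ✗
  (2.5, 4.5, 345°): beam 3 = 5.0000 ≠ 0.5774 ✗
  …
  (4.5, 1.5, 195°): r_1=1.7321, r_2=4.0415, r_3=0.5774, r_4=1.0000 — all match ✓
Only this pose fits every beam.

(x, y, θ) = (4.5, 1.5, 195°)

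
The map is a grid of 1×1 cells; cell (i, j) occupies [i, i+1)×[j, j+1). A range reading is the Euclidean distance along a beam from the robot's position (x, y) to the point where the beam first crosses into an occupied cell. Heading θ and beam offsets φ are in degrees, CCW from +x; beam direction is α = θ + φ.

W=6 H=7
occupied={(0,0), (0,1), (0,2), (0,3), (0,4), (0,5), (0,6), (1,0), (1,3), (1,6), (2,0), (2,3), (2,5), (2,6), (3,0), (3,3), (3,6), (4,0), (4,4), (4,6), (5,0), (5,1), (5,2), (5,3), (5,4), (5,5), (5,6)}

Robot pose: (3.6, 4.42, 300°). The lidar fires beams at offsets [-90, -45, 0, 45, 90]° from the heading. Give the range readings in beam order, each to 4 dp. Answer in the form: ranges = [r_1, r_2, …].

beam 1: φ=-90°, α=210°
  direction (-0.8660, -0.5000); cell (3,4); t to first gridline: x 0.6928, y 0.8400 (then +1.1547 / +2.0000)
    (2,4) via x @ 0.6928
    (2,3) via y @ 0.8400  # hit
  → r_1 = 0.8400
beam 2: φ=-45°, α=255°
  direction (-0.2588, -0.9659); cell (3,4); t to first gridline: x 2.3182, y 0.4348 (then +3.8637 / +1.0353)
    (3,3) via y @ 0.4348  # hit
  → r_2 = 0.4348
beam 3: φ=0°, α=300°
  direction (0.5000, -0.8660); cell (3,4); t to first gridline: x 0.8000, y 0.4850 (then +2.0000 / +1.1547)
    (3,3) via y @ 0.4850  # hit
  → r_3 = 0.4850
beam 4: φ=45°, α=345°
  direction (0.9659, -0.2588); cell (3,4); t to first gridline: x 0.4141, y 1.6228 (then +1.0353 / +3.8637)
    (4,4) via x @ 0.4141  # hit
  → r_4 = 0.4141
beam 5: φ=90°, α=30°
  direction (0.8660, 0.5000); cell (3,4); t to first gridline: x 0.4619, y 1.1600 (then +1.1547 / +2.0000)
    (4,4) via x @ 0.4619  # hit
  → r_5 = 0.4619

ranges = [0.8400, 0.4348, 0.4850, 0.4141, 0.4619]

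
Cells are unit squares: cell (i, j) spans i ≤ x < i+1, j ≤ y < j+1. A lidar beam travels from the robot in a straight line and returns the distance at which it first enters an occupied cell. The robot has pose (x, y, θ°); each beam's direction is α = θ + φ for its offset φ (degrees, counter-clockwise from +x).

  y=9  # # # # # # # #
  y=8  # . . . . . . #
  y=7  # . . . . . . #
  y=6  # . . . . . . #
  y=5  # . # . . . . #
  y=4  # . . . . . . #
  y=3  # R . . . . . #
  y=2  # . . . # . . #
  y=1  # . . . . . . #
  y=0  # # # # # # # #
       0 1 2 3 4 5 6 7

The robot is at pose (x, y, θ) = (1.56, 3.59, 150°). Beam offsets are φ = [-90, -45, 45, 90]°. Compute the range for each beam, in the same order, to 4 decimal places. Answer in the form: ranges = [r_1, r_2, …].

beam 1: φ=-90°, α=60°
  dir = (cos 60°, sin 60°) = (0.5000, 0.8660); from cell (1,3)
  next x-line at t=0.8800, next y-line at t=0.4734; Δt_x=2.0000, Δt_y=1.1547
    y: enter (1,4) at t=0.4734
    x: enter (2,4) at t=0.8800
    y: enter (2,5) at t=1.6281 ← occupied
  → r_1 = 1.6281
beam 2: φ=-45°, α=105°
  dir = (cos 105°, sin 105°) = (-0.2588, 0.9659); from cell (1,3)
  next x-line at t=2.1637, next y-line at t=0.4245; Δt_x=3.8637, Δt_y=1.0353
    y: enter (1,4) at t=0.4245
    y: enter (1,5) at t=1.4597
    x: enter (0,5) at t=2.1637 ← occupied
  → r_2 = 2.1637
beam 3: φ=45°, α=195°
  dir = (cos 195°, sin 195°) = (-0.9659, -0.2588); from cell (1,3)
  next x-line at t=0.5798, next y-line at t=2.2796; Δt_x=1.0353, Δt_y=3.8637
    x: enter (0,3) at t=0.5798 ← occupied
  → r_3 = 0.5798
beam 4: φ=90°, α=240°
  dir = (cos 240°, sin 240°) = (-0.5000, -0.8660); from cell (1,3)
  next x-line at t=1.1200, next y-line at t=0.6813; Δt_x=2.0000, Δt_y=1.1547
    y: enter (1,2) at t=0.6813
    x: enter (0,2) at t=1.1200 ← occupied
  → r_4 = 1.1200

ranges = [1.6281, 2.1637, 0.5798, 1.1200]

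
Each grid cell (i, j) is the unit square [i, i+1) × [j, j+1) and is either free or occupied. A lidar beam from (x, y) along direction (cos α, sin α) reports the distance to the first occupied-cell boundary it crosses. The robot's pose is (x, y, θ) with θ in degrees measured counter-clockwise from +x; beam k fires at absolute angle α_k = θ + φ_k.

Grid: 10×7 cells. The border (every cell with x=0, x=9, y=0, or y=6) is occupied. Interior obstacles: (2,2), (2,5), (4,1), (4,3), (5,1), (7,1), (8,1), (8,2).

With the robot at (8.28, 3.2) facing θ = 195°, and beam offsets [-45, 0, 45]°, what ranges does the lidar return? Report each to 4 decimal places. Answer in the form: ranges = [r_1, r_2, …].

ranges = [5.6000, 7.5368, 0.2309]

beam 1: φ=-45°, α=150°
  direction (-0.8660, 0.5000); cell (8,3); t to first gridline: x 0.3233, y 1.6000 (then +1.1547 / +2.0000)
    (7,3) via x @ 0.3233
    (6,3) via x @ 1.4780
    (6,4) via y @ 1.6000
    (5,4) via x @ 2.6327
    (5,5) via y @ 3.6000
    (4,5) via x @ 3.7874
    (3,5) via x @ 4.9421
    (3,6) via y @ 5.6000  # hit
  → r_1 = 5.6000
beam 2: φ=0°, α=195°
  direction (-0.9659, -0.2588); cell (8,3); t to first gridline: x 0.2899, y 0.7727 (then +1.0353 / +3.8637)
    (7,3) via x @ 0.2899
    (7,2) via y @ 0.7727
    (6,2) via x @ 1.3252
    (5,2) via x @ 2.3604
    (4,2) via x @ 3.3957
    (3,2) via x @ 4.4310
    (3,1) via y @ 4.6364
    (2,1) via x @ 5.4663
    (1,1) via x @ 6.5015
    (0,1) via x @ 7.5368  # hit
  → r_2 = 7.5368
beam 3: φ=45°, α=240°
  direction (-0.5000, -0.8660); cell (8,3); t to first gridline: x 0.5600, y 0.2309 (then +2.0000 / +1.1547)
    (8,2) via y @ 0.2309  # hit
  → r_3 = 0.2309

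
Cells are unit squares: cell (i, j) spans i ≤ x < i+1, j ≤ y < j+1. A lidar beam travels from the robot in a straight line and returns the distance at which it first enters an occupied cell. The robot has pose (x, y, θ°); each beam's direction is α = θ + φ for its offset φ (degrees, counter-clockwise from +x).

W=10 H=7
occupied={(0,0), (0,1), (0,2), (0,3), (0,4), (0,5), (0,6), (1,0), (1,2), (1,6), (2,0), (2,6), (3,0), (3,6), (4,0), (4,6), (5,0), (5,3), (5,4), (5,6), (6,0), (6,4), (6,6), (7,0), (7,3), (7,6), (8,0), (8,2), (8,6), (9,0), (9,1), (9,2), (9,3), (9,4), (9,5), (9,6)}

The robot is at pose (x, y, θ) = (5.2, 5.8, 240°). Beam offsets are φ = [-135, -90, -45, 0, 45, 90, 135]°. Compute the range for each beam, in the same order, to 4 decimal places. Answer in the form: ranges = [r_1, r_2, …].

beam 1: φ=-135°, α=105°
  d=(-0.2588,0.9659)  start (5,5)  tX=0.7727 tY=0.2071  stride 1/|dx|=3.8637 1/|dy|=1.0353
    cross y-line → (5,6), t=0.2071 (wall)
  → r_1 = 0.2071
beam 2: φ=-90°, α=150°
  d=(-0.8660,0.5000)  start (5,5)  tX=0.2309 tY=0.4000  stride 1/|dx|=1.1547 1/|dy|=2.0000
    cross x-line → (4,5), t=0.2309
    cross y-line → (4,6), t=0.4000 (wall)
  → r_2 = 0.4000
beam 3: φ=-45°, α=195°
  d=(-0.9659,-0.2588)  start (5,5)  tX=0.2071 tY=3.0910  stride 1/|dx|=1.0353 1/|dy|=3.8637
    cross x-line → (4,5), t=0.2071
    cross x-line → (3,5), t=1.2423
    cross x-line → (2,5), t=2.2776
    cross y-line → (2,4), t=3.0910
    cross x-line → (1,4), t=3.3129
    cross x-line → (0,4), t=4.3482 (wall)
  → r_3 = 4.3482
beam 4: φ=0°, α=240°
  d=(-0.5000,-0.8660)  start (5,5)  tX=0.4000 tY=0.9238  stride 1/|dx|=2.0000 1/|dy|=1.1547
    cross x-line → (4,5), t=0.4000
    cross y-line → (4,4), t=0.9238
    cross y-line → (4,3), t=2.0785
    cross x-line → (3,3), t=2.4000
    cross y-line → (3,2), t=3.2332
    cross y-line → (3,1), t=4.3879
    cross x-line → (2,1), t=4.4000
    cross y-line → (2,0), t=5.5426 (wall)
  → r_4 = 5.5426
beam 5: φ=45°, α=285°
  d=(0.2588,-0.9659)  start (5,5)  tX=3.0910 tY=0.8282  stride 1/|dx|=3.8637 1/|dy|=1.0353
    cross y-line → (5,4), t=0.8282 (wall)
  → r_5 = 0.8282
beam 6: φ=90°, α=330°
  d=(0.8660,-0.5000)  start (5,5)  tX=0.9238 tY=1.6000  stride 1/|dx|=1.1547 1/|dy|=2.0000
    cross x-line → (6,5), t=0.9238
    cross y-line → (6,4), t=1.6000 (wall)
  → r_6 = 1.6000
beam 7: φ=135°, α=15°
  d=(0.9659,0.2588)  start (5,5)  tX=0.8282 tY=0.7727  stride 1/|dx|=1.0353 1/|dy|=3.8637
    cross y-line → (5,6), t=0.7727 (wall)
  → r_7 = 0.7727

ranges = [0.2071, 0.4000, 4.3482, 5.5426, 0.8282, 1.6000, 0.7727]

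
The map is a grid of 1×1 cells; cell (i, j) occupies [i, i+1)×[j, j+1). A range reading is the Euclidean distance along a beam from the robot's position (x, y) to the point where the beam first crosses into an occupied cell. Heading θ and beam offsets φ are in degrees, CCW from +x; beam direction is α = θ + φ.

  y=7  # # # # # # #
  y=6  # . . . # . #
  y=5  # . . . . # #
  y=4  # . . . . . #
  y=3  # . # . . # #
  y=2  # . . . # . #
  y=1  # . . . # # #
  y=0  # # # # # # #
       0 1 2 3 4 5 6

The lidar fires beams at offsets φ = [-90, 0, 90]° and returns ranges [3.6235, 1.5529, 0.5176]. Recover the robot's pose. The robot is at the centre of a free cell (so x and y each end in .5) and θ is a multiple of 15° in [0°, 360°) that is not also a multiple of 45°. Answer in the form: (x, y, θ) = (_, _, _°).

(x, y, θ) = (4.5, 3.5, 195°)

Candidates: 23 free-cell centres × 16 headings = 368 poses. Raycast each; keep the one whose scan matches to 4 dp.
  (1.5, 4.5, 105°): beam 2 = 1.9319 ≠ 1.5529 ✗
  (1.5, 1.5, 165°): beam 1 = 1.9319 ≠ 3.6235 ✗
  (1.5, 3.5, 15°): beam 1 = 2.5882 ≠ 3.6235 ✗
  (5.5, 2.5, 15°): beam 1 = 0.5176 ≠ 3.6235 ✗
  …
  (4.5, 3.5, 195°): r_1=3.6235, r_2=1.5529, r_3=0.5176 — all match ✓
No second candidate reproduces the full scan.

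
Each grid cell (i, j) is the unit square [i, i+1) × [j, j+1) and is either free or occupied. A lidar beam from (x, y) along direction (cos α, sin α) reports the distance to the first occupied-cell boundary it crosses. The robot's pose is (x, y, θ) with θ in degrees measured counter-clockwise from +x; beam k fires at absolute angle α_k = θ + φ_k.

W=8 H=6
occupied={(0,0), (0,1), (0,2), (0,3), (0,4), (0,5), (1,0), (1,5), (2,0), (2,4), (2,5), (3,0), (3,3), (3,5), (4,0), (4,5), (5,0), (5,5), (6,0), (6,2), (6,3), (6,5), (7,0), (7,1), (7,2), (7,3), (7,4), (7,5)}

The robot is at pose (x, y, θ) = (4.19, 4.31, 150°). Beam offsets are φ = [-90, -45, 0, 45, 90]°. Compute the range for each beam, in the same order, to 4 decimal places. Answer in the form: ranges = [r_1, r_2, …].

ranges = [0.7967, 0.7143, 1.3741, 1.1977, 0.3800]

beam 1: φ=-90°, α=60°
  dir = (cos 60°, sin 60°) = (0.5000, 0.8660); from cell (4,4)
  next x-line at t=1.6200, next y-line at t=0.7967; Δt_x=2.0000, Δt_y=1.1547
    y: enter (4,5) at t=0.7967 ← occupied
  → r_1 = 0.7967
beam 2: φ=-45°, α=105°
  dir = (cos 105°, sin 105°) = (-0.2588, 0.9659); from cell (4,4)
  next x-line at t=0.7341, next y-line at t=0.7143; Δt_x=3.8637, Δt_y=1.0353
    y: enter (4,5) at t=0.7143 ← occupied
  → r_2 = 0.7143
beam 3: φ=0°, α=150°
  dir = (cos 150°, sin 150°) = (-0.8660, 0.5000); from cell (4,4)
  next x-line at t=0.2194, next y-line at t=1.3800; Δt_x=1.1547, Δt_y=2.0000
    x: enter (3,4) at t=0.2194
    x: enter (2,4) at t=1.3741 ← occupied
  → r_3 = 1.3741
beam 4: φ=45°, α=195°
  dir = (cos 195°, sin 195°) = (-0.9659, -0.2588); from cell (4,4)
  next x-line at t=0.1967, next y-line at t=1.1977; Δt_x=1.0353, Δt_y=3.8637
    x: enter (3,4) at t=0.1967
    y: enter (3,3) at t=1.1977 ← occupied
  → r_4 = 1.1977
beam 5: φ=90°, α=240°
  dir = (cos 240°, sin 240°) = (-0.5000, -0.8660); from cell (4,4)
  next x-line at t=0.3800, next y-line at t=0.3580; Δt_x=2.0000, Δt_y=1.1547
    y: enter (4,3) at t=0.3580
    x: enter (3,3) at t=0.3800 ← occupied
  → r_5 = 0.3800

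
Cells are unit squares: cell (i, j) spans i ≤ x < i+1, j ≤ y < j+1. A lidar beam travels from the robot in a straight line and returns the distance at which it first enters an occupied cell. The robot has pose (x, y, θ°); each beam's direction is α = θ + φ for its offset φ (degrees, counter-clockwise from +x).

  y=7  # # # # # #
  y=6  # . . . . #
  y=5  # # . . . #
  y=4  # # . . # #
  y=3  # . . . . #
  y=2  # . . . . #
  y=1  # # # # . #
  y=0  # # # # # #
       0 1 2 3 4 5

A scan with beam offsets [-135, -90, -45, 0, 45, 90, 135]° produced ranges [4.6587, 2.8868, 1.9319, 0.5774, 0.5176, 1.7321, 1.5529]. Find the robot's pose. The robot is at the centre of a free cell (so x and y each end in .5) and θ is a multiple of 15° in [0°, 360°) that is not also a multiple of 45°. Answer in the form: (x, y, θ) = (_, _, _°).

(x, y, θ) = (3.5, 2.5, 240°)

Candidates: 18 free-cell centres × 16 headings = 288 poses. Raycast each; keep the one whose scan matches to 4 dp.
  (2.5, 2.5, 150°): beam 1 = 2.5882 ≠ 4.6587 ✗
  (1.5, 3.5, 330°): beam 1 = 0.5176 ≠ 4.6587 ✗
  (3.5, 3.5, 195°): beam 1 = 1.0000 ≠ 4.6587 ✗
  (3.5, 2.5, 30°): beam 1 = 0.5176 ≠ 4.6587 ✗
  …
  (3.5, 2.5, 240°): r_1=4.6587, r_2=2.8868, r_3=1.9319, r_4=0.5774, r_5=0.5176, r_6=1.7321, r_7=1.5529 — all match ✓
Unique over the lattice → pose = (3.5, 2.5, 240°).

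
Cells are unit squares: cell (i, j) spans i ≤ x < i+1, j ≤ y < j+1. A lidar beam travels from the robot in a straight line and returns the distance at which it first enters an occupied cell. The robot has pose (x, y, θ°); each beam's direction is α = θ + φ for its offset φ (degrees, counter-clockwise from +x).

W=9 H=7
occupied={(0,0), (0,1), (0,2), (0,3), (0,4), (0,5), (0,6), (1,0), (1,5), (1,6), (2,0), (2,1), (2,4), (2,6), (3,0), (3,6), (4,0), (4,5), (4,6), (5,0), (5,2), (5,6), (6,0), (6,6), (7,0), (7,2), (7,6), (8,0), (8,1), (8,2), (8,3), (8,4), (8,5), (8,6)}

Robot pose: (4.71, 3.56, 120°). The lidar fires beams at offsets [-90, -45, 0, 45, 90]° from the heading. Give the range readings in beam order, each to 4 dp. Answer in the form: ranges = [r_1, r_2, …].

ranges = [3.7990, 2.5261, 2.8175, 1.7703, 3.1200]

beam 1: φ=-90°, α=30°
  cosα=0.8660 sinα=0.5000 | (4,3) | tMaxX 0.3349 tMaxY 0.8800 | tΔX 1.1547 tΔY 2.0000
    t=0.3349 [x] (5,3)
    t=0.8800 [y] (5,4)
    t=1.4896 [x] (6,4)
    t=2.6443 [x] (7,4)
    t=2.8800 [y] (7,5)
    t=3.7990 [x] (8,5) — stop
  → r_1 = 3.7990
beam 2: φ=-45°, α=75°
  cosα=0.2588 sinα=0.9659 | (4,3) | tMaxX 1.1205 tMaxY 0.4555 | tΔX 3.8637 tΔY 1.0353
    t=0.4555 [y] (4,4)
    t=1.1205 [x] (5,4)
    t=1.4908 [y] (5,5)
    t=2.5261 [y] (5,6) — stop
  → r_2 = 2.5261
beam 3: φ=0°, α=120°
  cosα=-0.5000 sinα=0.8660 | (4,3) | tMaxX 1.4200 tMaxY 0.5081 | tΔX 2.0000 tΔY 1.1547
    t=0.5081 [y] (4,4)
    t=1.4200 [x] (3,4)
    t=1.6628 [y] (3,5)
    t=2.8175 [y] (3,6) — stop
  → r_3 = 2.8175
beam 4: φ=45°, α=165°
  cosα=-0.9659 sinα=0.2588 | (4,3) | tMaxX 0.7350 tMaxY 1.7000 | tΔX 1.0353 tΔY 3.8637
    t=0.7350 [x] (3,3)
    t=1.7000 [y] (3,4)
    t=1.7703 [x] (2,4) — stop
  → r_4 = 1.7703
beam 5: φ=90°, α=210°
  cosα=-0.8660 sinα=-0.5000 | (4,3) | tMaxX 0.8198 tMaxY 1.1200 | tΔX 1.1547 tΔY 2.0000
    t=0.8198 [x] (3,3)
    t=1.1200 [y] (3,2)
    t=1.9745 [x] (2,2)
    t=3.1200 [y] (2,1) — stop
  → r_5 = 3.1200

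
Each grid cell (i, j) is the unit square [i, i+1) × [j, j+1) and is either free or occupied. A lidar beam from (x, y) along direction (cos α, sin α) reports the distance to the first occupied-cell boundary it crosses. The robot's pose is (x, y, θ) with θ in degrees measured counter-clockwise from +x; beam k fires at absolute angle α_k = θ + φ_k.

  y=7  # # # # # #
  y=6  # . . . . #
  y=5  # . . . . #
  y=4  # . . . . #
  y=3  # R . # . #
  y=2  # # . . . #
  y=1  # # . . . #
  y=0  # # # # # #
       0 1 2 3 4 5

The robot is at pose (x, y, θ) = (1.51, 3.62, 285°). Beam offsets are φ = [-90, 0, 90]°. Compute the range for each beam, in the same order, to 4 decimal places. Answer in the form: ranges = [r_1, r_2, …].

ranges = [0.5280, 0.6419, 3.6131]

beam 1: φ=-90°, α=195°
  direction (-0.9659, -0.2588); cell (1,3); t to first gridline: x 0.5280, y 2.3955 (then +1.0353 / +3.8637)
    (0,3) via x @ 0.5280  # hit
  → r_1 = 0.5280
beam 2: φ=0°, α=285°
  direction (0.2588, -0.9659); cell (1,3); t to first gridline: x 1.8932, y 0.6419 (then +3.8637 / +1.0353)
    (1,2) via y @ 0.6419  # hit
  → r_2 = 0.6419
beam 3: φ=90°, α=15°
  direction (0.9659, 0.2588); cell (1,3); t to first gridline: x 0.5073, y 1.4682 (then +1.0353 / +3.8637)
    (2,3) via x @ 0.5073
    (2,4) via y @ 1.4682
    (3,4) via x @ 1.5426
    (4,4) via x @ 2.5778
    (5,4) via x @ 3.6131  # hit
  → r_3 = 3.6131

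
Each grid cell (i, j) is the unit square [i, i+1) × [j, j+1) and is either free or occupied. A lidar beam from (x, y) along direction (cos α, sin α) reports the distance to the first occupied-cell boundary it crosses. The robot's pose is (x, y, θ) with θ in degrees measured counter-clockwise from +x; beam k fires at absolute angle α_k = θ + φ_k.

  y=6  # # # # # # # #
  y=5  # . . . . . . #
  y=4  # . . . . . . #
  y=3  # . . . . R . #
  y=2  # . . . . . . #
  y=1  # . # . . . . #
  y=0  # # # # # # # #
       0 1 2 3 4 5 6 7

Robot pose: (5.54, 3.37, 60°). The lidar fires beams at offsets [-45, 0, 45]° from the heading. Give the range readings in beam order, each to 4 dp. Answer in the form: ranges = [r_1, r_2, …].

beam 1: φ=-45°, α=15°
  d=(0.9659,0.2588)  start (5,3)  tX=0.4762 tY=2.4341  stride 1/|dx|=1.0353 1/|dy|=3.8637
    cross x-line → (6,3), t=0.4762
    cross x-line → (7,3), t=1.5115 (wall)
  → r_1 = 1.5115
beam 2: φ=0°, α=60°
  d=(0.5000,0.8660)  start (5,3)  tX=0.9200 tY=0.7275  stride 1/|dx|=2.0000 1/|dy|=1.1547
    cross y-line → (5,4), t=0.7275
    cross x-line → (6,4), t=0.9200
    cross y-line → (6,5), t=1.8822
    cross x-line → (7,5), t=2.9200 (wall)
  → r_2 = 2.9200
beam 3: φ=45°, α=105°
  d=(-0.2588,0.9659)  start (5,3)  tX=2.0864 tY=0.6522  stride 1/|dx|=3.8637 1/|dy|=1.0353
    cross y-line → (5,4), t=0.6522
    cross y-line → (5,5), t=1.6875
    cross x-line → (4,5), t=2.0864
    cross y-line → (4,6), t=2.7228 (wall)
  → r_3 = 2.7228

ranges = [1.5115, 2.9200, 2.7228]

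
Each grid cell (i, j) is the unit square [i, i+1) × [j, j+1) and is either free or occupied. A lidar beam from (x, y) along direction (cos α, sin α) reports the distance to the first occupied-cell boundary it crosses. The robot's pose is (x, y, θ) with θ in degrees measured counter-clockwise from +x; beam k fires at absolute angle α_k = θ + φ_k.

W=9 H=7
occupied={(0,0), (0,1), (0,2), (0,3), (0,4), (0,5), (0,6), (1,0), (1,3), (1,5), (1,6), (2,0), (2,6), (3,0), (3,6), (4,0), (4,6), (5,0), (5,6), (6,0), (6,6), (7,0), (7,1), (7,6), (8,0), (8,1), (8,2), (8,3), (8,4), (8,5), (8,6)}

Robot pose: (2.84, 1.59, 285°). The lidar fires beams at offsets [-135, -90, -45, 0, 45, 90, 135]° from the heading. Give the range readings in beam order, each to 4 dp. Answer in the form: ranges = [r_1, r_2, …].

ranges = [2.1246, 1.9049, 0.6813, 0.6108, 1.1800, 5.3420, 5.0922]

beam 1: φ=-135°, α=150°
  cosα=-0.8660 sinα=0.5000 | (2,1) | tMaxX 0.9699 tMaxY 0.8200 | tΔX 1.1547 tΔY 2.0000
    t=0.8200 [y] (2,2)
    t=0.9699 [x] (1,2)
    t=2.1246 [x] (0,2) — stop
  → r_1 = 2.1246
beam 2: φ=-90°, α=195°
  cosα=-0.9659 sinα=-0.2588 | (2,1) | tMaxX 0.8696 tMaxY 2.2796 | tΔX 1.0353 tΔY 3.8637
    t=0.8696 [x] (1,1)
    t=1.9049 [x] (0,1) — stop
  → r_2 = 1.9049
beam 3: φ=-45°, α=240°
  cosα=-0.5000 sinα=-0.8660 | (2,1) | tMaxX 1.6800 tMaxY 0.6813 | tΔX 2.0000 tΔY 1.1547
    t=0.6813 [y] (2,0) — stop
  → r_3 = 0.6813
beam 4: φ=0°, α=285°
  cosα=0.2588 sinα=-0.9659 | (2,1) | tMaxX 0.6182 tMaxY 0.6108 | tΔX 3.8637 tΔY 1.0353
    t=0.6108 [y] (2,0) — stop
  → r_4 = 0.6108
beam 5: φ=45°, α=330°
  cosα=0.8660 sinα=-0.5000 | (2,1) | tMaxX 0.1848 tMaxY 1.1800 | tΔX 1.1547 tΔY 2.0000
    t=0.1848 [x] (3,1)
    t=1.1800 [y] (3,0) — stop
  → r_5 = 1.1800
beam 6: φ=90°, α=15°
  cosα=0.9659 sinα=0.2588 | (2,1) | tMaxX 0.1656 tMaxY 1.5841 | tΔX 1.0353 tΔY 3.8637
    t=0.1656 [x] (3,1)
    t=1.2009 [x] (4,1)
    t=1.5841 [y] (4,2)
    t=2.2362 [x] (5,2)
    t=3.2715 [x] (6,2)
    t=4.3067 [x] (7,2)
    t=5.3420 [x] (8,2) — stop
  → r_6 = 5.3420
beam 7: φ=135°, α=60°
  cosα=0.5000 sinα=0.8660 | (2,1) | tMaxX 0.3200 tMaxY 0.4734 | tΔX 2.0000 tΔY 1.1547
    t=0.3200 [x] (3,1)
    t=0.4734 [y] (3,2)
    t=1.6281 [y] (3,3)
    t=2.3200 [x] (4,3)
    t=2.7828 [y] (4,4)
    t=3.9375 [y] (4,5)
    t=4.3200 [x] (5,5)
    t=5.0922 [y] (5,6) — stop
  → r_7 = 5.0922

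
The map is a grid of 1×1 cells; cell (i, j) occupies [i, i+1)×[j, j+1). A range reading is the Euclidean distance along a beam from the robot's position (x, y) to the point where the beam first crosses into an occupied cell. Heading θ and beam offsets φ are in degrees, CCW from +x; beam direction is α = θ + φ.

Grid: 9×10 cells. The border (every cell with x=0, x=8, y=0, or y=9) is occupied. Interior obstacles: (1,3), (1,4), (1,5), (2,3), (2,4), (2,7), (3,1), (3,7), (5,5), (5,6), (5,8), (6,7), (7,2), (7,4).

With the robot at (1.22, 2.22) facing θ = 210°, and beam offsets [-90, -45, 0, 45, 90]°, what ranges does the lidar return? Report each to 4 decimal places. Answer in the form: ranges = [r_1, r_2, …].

ranges = [0.4400, 0.2278, 0.2540, 0.8500, 1.4087]

beam 1: φ=-90°, α=120°
  direction (-0.5000, 0.8660); cell (1,2); t to first gridline: x 0.4400, y 0.9007 (then +2.0000 / +1.1547)
    (0,2) via x @ 0.4400  # hit
  → r_1 = 0.4400
beam 2: φ=-45°, α=165°
  direction (-0.9659, 0.2588); cell (1,2); t to first gridline: x 0.2278, y 3.0137 (then +1.0353 / +3.8637)
    (0,2) via x @ 0.2278  # hit
  → r_2 = 0.2278
beam 3: φ=0°, α=210°
  direction (-0.8660, -0.5000); cell (1,2); t to first gridline: x 0.2540, y 0.4400 (then +1.1547 / +2.0000)
    (0,2) via x @ 0.2540  # hit
  → r_3 = 0.2540
beam 4: φ=45°, α=255°
  direction (-0.2588, -0.9659); cell (1,2); t to first gridline: x 0.8500, y 0.2278 (then +3.8637 / +1.0353)
    (1,1) via y @ 0.2278
    (0,1) via x @ 0.8500  # hit
  → r_4 = 0.8500
beam 5: φ=90°, α=300°
  direction (0.5000, -0.8660); cell (1,2); t to first gridline: x 1.5600, y 0.2540 (then +2.0000 / +1.1547)
    (1,1) via y @ 0.2540
    (1,0) via y @ 1.4087  # hit
  → r_5 = 1.4087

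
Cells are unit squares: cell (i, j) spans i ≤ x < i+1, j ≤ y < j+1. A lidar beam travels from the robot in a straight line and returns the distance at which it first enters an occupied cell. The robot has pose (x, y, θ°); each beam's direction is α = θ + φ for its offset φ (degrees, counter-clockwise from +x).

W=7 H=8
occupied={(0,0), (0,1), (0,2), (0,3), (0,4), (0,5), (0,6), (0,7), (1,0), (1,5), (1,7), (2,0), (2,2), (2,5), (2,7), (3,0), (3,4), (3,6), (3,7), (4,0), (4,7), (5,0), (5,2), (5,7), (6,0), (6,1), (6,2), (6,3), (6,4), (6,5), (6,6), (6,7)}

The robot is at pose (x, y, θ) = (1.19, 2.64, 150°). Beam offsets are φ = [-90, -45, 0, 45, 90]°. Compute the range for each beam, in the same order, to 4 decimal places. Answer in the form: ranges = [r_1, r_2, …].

beam 1: φ=-90°, α=60°
  direction (0.5000, 0.8660); cell (1,2); t to first gridline: x 1.6200, y 0.4157 (then +2.0000 / +1.1547)
    (1,3) via y @ 0.4157
    (1,4) via y @ 1.5704
    (2,4) via x @ 1.6200
    (2,5) via y @ 2.7251  # hit
  → r_1 = 2.7251
beam 2: φ=-45°, α=105°
  direction (-0.2588, 0.9659); cell (1,2); t to first gridline: x 0.7341, y 0.3727 (then +3.8637 / +1.0353)
    (1,3) via y @ 0.3727
    (0,3) via x @ 0.7341  # hit
  → r_2 = 0.7341
beam 3: φ=0°, α=150°
  direction (-0.8660, 0.5000); cell (1,2); t to first gridline: x 0.2194, y 0.7200 (then +1.1547 / +2.0000)
    (0,2) via x @ 0.2194  # hit
  → r_3 = 0.2194
beam 4: φ=45°, α=195°
  direction (-0.9659, -0.2588); cell (1,2); t to first gridline: x 0.1967, y 2.4728 (then +1.0353 / +3.8637)
    (0,2) via x @ 0.1967  # hit
  → r_4 = 0.1967
beam 5: φ=90°, α=240°
  direction (-0.5000, -0.8660); cell (1,2); t to first gridline: x 0.3800, y 0.7390 (then +2.0000 / +1.1547)
    (0,2) via x @ 0.3800  # hit
  → r_5 = 0.3800

ranges = [2.7251, 0.7341, 0.2194, 0.1967, 0.3800]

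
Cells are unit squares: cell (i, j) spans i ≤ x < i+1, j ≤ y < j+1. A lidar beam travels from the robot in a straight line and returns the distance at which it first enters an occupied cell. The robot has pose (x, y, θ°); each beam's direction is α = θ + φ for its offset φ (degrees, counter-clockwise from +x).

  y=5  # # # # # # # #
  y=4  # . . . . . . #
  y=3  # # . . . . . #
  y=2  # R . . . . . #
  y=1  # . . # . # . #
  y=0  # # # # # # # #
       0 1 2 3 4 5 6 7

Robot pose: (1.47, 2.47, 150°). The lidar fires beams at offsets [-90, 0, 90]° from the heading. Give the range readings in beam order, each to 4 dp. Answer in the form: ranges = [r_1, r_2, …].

beam 1: φ=-90°, α=60°
  dir = (cos 60°, sin 60°) = (0.5000, 0.8660); from cell (1,2)
  next x-line at t=1.0600, next y-line at t=0.6120; Δt_x=2.0000, Δt_y=1.1547
    y: enter (1,3) at t=0.6120 ← occupied
  → r_1 = 0.6120
beam 2: φ=0°, α=150°
  dir = (cos 150°, sin 150°) = (-0.8660, 0.5000); from cell (1,2)
  next x-line at t=0.5427, next y-line at t=1.0600; Δt_x=1.1547, Δt_y=2.0000
    x: enter (0,2) at t=0.5427 ← occupied
  → r_2 = 0.5427
beam 3: φ=90°, α=240°
  dir = (cos 240°, sin 240°) = (-0.5000, -0.8660); from cell (1,2)
  next x-line at t=0.9400, next y-line at t=0.5427; Δt_x=2.0000, Δt_y=1.1547
    y: enter (1,1) at t=0.5427
    x: enter (0,1) at t=0.9400 ← occupied
  → r_3 = 0.9400

ranges = [0.6120, 0.5427, 0.9400]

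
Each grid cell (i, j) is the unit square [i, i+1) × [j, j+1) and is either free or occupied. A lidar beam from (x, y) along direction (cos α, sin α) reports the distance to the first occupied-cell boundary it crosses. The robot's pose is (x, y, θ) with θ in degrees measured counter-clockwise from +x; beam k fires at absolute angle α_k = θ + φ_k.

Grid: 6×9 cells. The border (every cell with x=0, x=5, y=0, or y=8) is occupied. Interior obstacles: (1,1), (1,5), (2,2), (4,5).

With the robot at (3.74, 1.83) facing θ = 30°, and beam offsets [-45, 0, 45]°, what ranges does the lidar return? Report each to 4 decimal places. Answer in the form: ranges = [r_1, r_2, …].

beam 1: φ=-45°, α=345°
  direction (0.9659, -0.2588); cell (3,1); t to first gridline: x 0.2692, y 3.2069 (then +1.0353 / +3.8637)
    (4,1) via x @ 0.2692
    (5,1) via x @ 1.3044  # hit
  → r_1 = 1.3044
beam 2: φ=0°, α=30°
  direction (0.8660, 0.5000); cell (3,1); t to first gridline: x 0.3002, y 0.3400 (then +1.1547 / +2.0000)
    (4,1) via x @ 0.3002
    (4,2) via y @ 0.3400
    (5,2) via x @ 1.4549  # hit
  → r_2 = 1.4549
beam 3: φ=45°, α=75°
  direction (0.2588, 0.9659); cell (3,1); t to first gridline: x 1.0046, y 0.1760 (then +3.8637 / +1.0353)
    (3,2) via y @ 0.1760
    (4,2) via x @ 1.0046
    (4,3) via y @ 1.2113
    (4,4) via y @ 2.2465
    (4,5) via y @ 3.2818  # hit
  → r_3 = 3.2818

ranges = [1.3044, 1.4549, 3.2818]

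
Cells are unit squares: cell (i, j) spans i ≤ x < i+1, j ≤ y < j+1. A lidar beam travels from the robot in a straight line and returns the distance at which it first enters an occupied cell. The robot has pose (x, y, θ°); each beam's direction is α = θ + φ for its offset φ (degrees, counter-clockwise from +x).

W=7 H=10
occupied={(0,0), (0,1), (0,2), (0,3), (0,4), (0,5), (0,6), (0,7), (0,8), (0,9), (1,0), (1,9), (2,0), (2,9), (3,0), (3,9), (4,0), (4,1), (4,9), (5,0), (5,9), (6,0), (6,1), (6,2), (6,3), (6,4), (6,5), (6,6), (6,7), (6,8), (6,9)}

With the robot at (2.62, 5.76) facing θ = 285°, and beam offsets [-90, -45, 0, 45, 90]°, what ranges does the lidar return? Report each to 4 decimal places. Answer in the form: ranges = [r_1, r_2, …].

ranges = [1.6771, 3.2400, 4.9279, 3.9029, 3.4992]

beam 1: φ=-90°, α=195°
  d=(-0.9659,-0.2588)  start (2,5)  tX=0.6419 tY=2.9364  stride 1/|dx|=1.0353 1/|dy|=3.8637
    cross x-line → (1,5), t=0.6419
    cross x-line → (0,5), t=1.6771 (wall)
  → r_1 = 1.6771
beam 2: φ=-45°, α=240°
  d=(-0.5000,-0.8660)  start (2,5)  tX=1.2400 tY=0.8776  stride 1/|dx|=2.0000 1/|dy|=1.1547
    cross y-line → (2,4), t=0.8776
    cross x-line → (1,4), t=1.2400
    cross y-line → (1,3), t=2.0323
    cross y-line → (1,2), t=3.1870
    cross x-line → (0,2), t=3.2400 (wall)
  → r_2 = 3.2400
beam 3: φ=0°, α=285°
  d=(0.2588,-0.9659)  start (2,5)  tX=1.4682 tY=0.7868  stride 1/|dx|=3.8637 1/|dy|=1.0353
    cross y-line → (2,4), t=0.7868
    cross x-line → (3,4), t=1.4682
    cross y-line → (3,3), t=1.8221
    cross y-line → (3,2), t=2.8574
    cross y-line → (3,1), t=3.8926
    cross y-line → (3,0), t=4.9279 (wall)
  → r_3 = 4.9279
beam 4: φ=45°, α=330°
  d=(0.8660,-0.5000)  start (2,5)  tX=0.4388 tY=1.5200  stride 1/|dx|=1.1547 1/|dy|=2.0000
    cross x-line → (3,5), t=0.4388
    cross y-line → (3,4), t=1.5200
    cross x-line → (4,4), t=1.5935
    cross x-line → (5,4), t=2.7482
    cross y-line → (5,3), t=3.5200
    cross x-line → (6,3), t=3.9029 (wall)
  → r_4 = 3.9029
beam 5: φ=90°, α=15°
  d=(0.9659,0.2588)  start (2,5)  tX=0.3934 tY=0.9273  stride 1/|dx|=1.0353 1/|dy|=3.8637
    cross x-line → (3,5), t=0.3934
    cross y-line → (3,6), t=0.9273
    cross x-line → (4,6), t=1.4287
    cross x-line → (5,6), t=2.4640
    cross x-line → (6,6), t=3.4992 (wall)
  → r_5 = 3.4992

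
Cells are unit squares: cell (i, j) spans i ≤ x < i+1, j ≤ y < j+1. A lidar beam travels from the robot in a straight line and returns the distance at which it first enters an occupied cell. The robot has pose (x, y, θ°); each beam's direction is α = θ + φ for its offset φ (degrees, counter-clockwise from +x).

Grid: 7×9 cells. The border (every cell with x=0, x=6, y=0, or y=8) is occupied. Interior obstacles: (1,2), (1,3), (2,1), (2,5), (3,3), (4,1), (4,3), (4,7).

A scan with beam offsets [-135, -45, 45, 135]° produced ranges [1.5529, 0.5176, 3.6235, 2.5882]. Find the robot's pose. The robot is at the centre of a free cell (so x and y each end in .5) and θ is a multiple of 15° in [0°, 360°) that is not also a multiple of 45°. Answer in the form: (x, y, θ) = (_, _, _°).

(x, y, θ) = (4.5, 6.5, 120°)

Enumerate (i+0.5, j+0.5, θ) over the 27 free cells and 16 admissible headings. For each, cast all 4 beams and compare to the given ranges.
  (1.5, 1.5, 285°): beam 1 = 0.5774 ≠ 1.5529 ✗
  (5.5, 7.5, 300°): beam 1 = 0.5176 ≠ 1.5529 ✗
  (1.5, 4.5, 255°): beam 1 = 1.0000 ≠ 1.5529 ✗
  …
  (4.5, 6.5, 120°): r_1=1.5529, r_2=0.5176, r_3=3.6235, r_4=2.5882 — all match ✓
Only this pose fits every beam.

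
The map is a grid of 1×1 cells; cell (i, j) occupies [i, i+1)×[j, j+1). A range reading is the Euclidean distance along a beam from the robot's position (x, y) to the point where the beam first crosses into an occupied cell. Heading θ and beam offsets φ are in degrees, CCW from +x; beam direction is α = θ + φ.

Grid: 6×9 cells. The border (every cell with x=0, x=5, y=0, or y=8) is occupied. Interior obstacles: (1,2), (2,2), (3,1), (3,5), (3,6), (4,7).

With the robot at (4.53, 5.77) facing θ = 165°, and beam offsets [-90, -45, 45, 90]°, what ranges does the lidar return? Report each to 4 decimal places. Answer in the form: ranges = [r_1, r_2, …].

ranges = [1.2734, 1.0600, 0.6120, 3.9030]

beam 1: φ=-90°, α=75°
  d=(0.2588,0.9659)  start (4,5)  tX=1.8159 tY=0.2381  stride 1/|dx|=3.8637 1/|dy|=1.0353
    cross y-line → (4,6), t=0.2381
    cross y-line → (4,7), t=1.2734 (wall)
  → r_1 = 1.2734
beam 2: φ=-45°, α=120°
  d=(-0.5000,0.8660)  start (4,5)  tX=1.0600 tY=0.2656  stride 1/|dx|=2.0000 1/|dy|=1.1547
    cross y-line → (4,6), t=0.2656
    cross x-line → (3,6), t=1.0600 (wall)
  → r_2 = 1.0600
beam 3: φ=45°, α=210°
  d=(-0.8660,-0.5000)  start (4,5)  tX=0.6120 tY=1.5400  stride 1/|dx|=1.1547 1/|dy|=2.0000
    cross x-line → (3,5), t=0.6120 (wall)
  → r_3 = 0.6120
beam 4: φ=90°, α=255°
  d=(-0.2588,-0.9659)  start (4,5)  tX=2.0478 tY=0.7972  stride 1/|dx|=3.8637 1/|dy|=1.0353
    cross y-line → (4,4), t=0.7972
    cross y-line → (4,3), t=1.8324
    cross x-line → (3,3), t=2.0478
    cross y-line → (3,2), t=2.8677
    cross y-line → (3,1), t=3.9030 (wall)
  → r_4 = 3.9030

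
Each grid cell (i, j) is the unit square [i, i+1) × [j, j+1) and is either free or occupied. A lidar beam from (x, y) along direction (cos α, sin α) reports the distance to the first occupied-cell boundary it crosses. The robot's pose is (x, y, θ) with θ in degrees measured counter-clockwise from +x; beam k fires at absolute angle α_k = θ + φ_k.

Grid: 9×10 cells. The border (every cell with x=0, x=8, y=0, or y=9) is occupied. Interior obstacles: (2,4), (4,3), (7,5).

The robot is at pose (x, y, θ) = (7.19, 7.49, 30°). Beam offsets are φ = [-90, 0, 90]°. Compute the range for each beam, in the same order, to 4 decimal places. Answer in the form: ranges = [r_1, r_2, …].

ranges = [1.6200, 0.9353, 1.7436]

beam 1: φ=-90°, α=300°
  direction (0.5000, -0.8660); cell (7,7); t to first gridline: x 1.6200, y 0.5658 (then +2.0000 / +1.1547)
    (7,6) via y @ 0.5658
    (8,6) via x @ 1.6200  # hit
  → r_1 = 1.6200
beam 2: φ=0°, α=30°
  direction (0.8660, 0.5000); cell (7,7); t to first gridline: x 0.9353, y 1.0200 (then +1.1547 / +2.0000)
    (8,7) via x @ 0.9353  # hit
  → r_2 = 0.9353
beam 3: φ=90°, α=120°
  direction (-0.5000, 0.8660); cell (7,7); t to first gridline: x 0.3800, y 0.5889 (then +2.0000 / +1.1547)
    (6,7) via x @ 0.3800
    (6,8) via y @ 0.5889
    (6,9) via y @ 1.7436  # hit
  → r_3 = 1.7436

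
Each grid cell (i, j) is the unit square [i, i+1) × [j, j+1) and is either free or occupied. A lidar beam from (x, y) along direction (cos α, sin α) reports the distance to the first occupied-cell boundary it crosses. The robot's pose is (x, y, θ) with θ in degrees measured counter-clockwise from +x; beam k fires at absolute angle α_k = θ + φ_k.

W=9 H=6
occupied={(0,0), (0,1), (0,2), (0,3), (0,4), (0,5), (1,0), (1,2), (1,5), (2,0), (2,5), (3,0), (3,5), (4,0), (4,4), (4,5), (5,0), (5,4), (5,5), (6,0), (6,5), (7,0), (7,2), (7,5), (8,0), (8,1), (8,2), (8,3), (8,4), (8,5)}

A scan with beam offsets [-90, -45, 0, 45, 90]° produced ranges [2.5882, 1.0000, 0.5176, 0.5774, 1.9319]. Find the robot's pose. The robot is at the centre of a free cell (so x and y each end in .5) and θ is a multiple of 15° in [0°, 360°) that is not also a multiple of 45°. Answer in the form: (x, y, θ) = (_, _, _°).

(x, y, θ) = (4.5, 1.5, 255°)

Enumerate (i+0.5, j+0.5, θ) over the 24 free cells and 16 admissible headings. For each, cast all 5 beams and compare to the given ranges.
  (1.5, 4.5, 255°): beam 1 = 0.5176 ≠ 2.5882 ✗
  (6.5, 1.5, 105°): beam 1 = 1.5529 ≠ 2.5882 ✗
  (3.5, 1.5, 15°): beam 1 = 0.5176 ≠ 2.5882 ✗
  (1.5, 3.5, 150°): beam 1 = 1.7321 ≠ 2.5882 ✗
  …
  (4.5, 1.5, 255°): r_1=2.5882, r_2=1.0000, r_3=0.5176, r_4=0.5774, r_5=1.9319 — all match ✓
Unique over the lattice → pose = (4.5, 1.5, 255°).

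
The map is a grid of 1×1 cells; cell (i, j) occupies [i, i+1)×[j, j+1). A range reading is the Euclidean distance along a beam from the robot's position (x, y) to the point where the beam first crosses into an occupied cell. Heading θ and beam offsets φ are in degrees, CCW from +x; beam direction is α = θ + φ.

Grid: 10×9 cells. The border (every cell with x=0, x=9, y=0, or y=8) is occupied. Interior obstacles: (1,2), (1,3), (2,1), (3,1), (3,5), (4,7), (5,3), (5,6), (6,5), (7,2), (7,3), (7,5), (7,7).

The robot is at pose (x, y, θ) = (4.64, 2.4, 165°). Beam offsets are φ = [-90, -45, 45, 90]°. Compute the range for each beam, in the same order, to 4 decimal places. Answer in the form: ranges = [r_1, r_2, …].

ranges = [1.3909, 3.0022, 0.8000, 1.4494]

beam 1: φ=-90°, α=75°
  cosα=0.2588 sinα=0.9659 | (4,2) | tMaxX 1.3909 tMaxY 0.6212 | tΔX 3.8637 tΔY 1.0353
    t=0.6212 [y] (4,3)
    t=1.3909 [x] (5,3) — stop
  → r_1 = 1.3909
beam 2: φ=-45°, α=120°
  cosα=-0.5000 sinα=0.8660 | (4,2) | tMaxX 1.2800 tMaxY 0.6928 | tΔX 2.0000 tΔY 1.1547
    t=0.6928 [y] (4,3)
    t=1.2800 [x] (3,3)
    t=1.8475 [y] (3,4)
    t=3.0022 [y] (3,5) — stop
  → r_2 = 3.0022
beam 3: φ=45°, α=210°
  cosα=-0.8660 sinα=-0.5000 | (4,2) | tMaxX 0.7390 tMaxY 0.8000 | tΔX 1.1547 tΔY 2.0000
    t=0.7390 [x] (3,2)
    t=0.8000 [y] (3,1) — stop
  → r_3 = 0.8000
beam 4: φ=90°, α=255°
  cosα=-0.2588 sinα=-0.9659 | (4,2) | tMaxX 2.4728 tMaxY 0.4141 | tΔX 3.8637 tΔY 1.0353
    t=0.4141 [y] (4,1)
    t=1.4494 [y] (4,0) — stop
  → r_4 = 1.4494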